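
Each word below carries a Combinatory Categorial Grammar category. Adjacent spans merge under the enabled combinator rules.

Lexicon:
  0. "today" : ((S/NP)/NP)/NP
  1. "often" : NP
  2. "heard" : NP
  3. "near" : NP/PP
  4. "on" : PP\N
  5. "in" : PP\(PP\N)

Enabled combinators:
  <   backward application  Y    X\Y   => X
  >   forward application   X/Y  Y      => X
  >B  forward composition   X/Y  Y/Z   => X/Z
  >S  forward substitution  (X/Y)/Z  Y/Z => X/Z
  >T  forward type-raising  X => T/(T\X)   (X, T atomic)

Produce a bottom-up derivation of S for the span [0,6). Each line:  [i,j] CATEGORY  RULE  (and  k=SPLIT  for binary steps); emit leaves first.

[0,1] ((S/NP)/NP)/NP  lex  "today"
[1,2] NP  lex  "often"
[0,2] (S/NP)/NP  >  k=1
[2,3] NP  lex  "heard"
[0,3] S/NP  >  k=2
[3,4] NP/PP  lex  "near"
[4,5] PP\N  lex  "on"
[5,6] PP\(PP\N)  lex  "in"
[4,6] PP  <  k=5
[3,6] NP  >  k=4
[0,6] S  >  k=3

[0,6] S   >
  [0,3] S/NP   >
    [0,2] (S/NP)/NP   >
      [0,1] "today" : ((S/NP)/NP)/NP
      [1,2] "often" : NP
    [2,3] "heard" : NP
  [3,6] NP   >
    [3,4] "near" : NP/PP
    [4,6] PP   <
      [4,5] "on" : PP\N
      [5,6] "in" : PP\(PP\N)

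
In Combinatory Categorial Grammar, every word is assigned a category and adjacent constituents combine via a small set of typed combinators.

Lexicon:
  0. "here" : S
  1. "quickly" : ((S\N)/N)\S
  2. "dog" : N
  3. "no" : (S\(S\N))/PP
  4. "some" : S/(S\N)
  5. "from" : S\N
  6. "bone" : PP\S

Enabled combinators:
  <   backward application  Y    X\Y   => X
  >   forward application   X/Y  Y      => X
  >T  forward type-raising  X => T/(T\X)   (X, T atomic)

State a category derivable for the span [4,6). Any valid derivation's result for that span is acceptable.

S

[0,7] S   <
  [0,3] S\N   >
    [0,2] (S\N)/N   <
      [0,1] "here" : S
      [1,2] "quickly" : ((S\N)/N)\S
    [2,3] "dog" : N
  [3,7] S\(S\N)   >
    [3,4] "no" : (S\(S\N))/PP
    [4,7] PP   <
      [4,6] S   >
        [4,5] "some" : S/(S\N)
        [5,6] "from" : S\N
      [6,7] "bone" : PP\S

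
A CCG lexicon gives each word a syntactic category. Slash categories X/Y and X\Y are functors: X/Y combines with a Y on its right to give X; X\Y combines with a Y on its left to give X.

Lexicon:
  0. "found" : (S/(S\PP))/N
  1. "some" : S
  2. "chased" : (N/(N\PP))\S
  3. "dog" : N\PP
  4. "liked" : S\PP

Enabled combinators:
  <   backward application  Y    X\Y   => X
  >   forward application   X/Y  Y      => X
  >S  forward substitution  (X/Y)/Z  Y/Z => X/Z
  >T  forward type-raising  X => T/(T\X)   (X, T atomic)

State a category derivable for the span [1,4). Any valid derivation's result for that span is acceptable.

[0,5] S   >
  [0,4] S/(S\PP)   >
    [0,1] "found" : (S/(S\PP))/N
    [1,4] N   >
      [1,3] N/(N\PP)   <
        [1,2] "some" : S
        [2,3] "chased" : (N/(N\PP))\S
      [3,4] "dog" : N\PP
  [4,5] "liked" : S\PP

N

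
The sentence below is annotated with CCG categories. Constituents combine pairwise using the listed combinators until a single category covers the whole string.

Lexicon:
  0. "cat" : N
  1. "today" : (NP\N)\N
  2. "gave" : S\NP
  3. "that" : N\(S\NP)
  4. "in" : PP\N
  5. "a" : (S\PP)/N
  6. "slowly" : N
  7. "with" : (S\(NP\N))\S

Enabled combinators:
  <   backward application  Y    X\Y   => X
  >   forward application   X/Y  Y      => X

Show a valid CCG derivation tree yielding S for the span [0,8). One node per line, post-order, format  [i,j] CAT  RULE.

[0,1] N  lex  "cat"
[1,2] (NP\N)\N  lex  "today"
[0,2] NP\N  <  k=1
[2,3] S\NP  lex  "gave"
[3,4] N\(S\NP)  lex  "that"
[2,4] N  <  k=3
[4,5] PP\N  lex  "in"
[2,5] PP  <  k=4
[5,6] (S\PP)/N  lex  "a"
[6,7] N  lex  "slowly"
[5,7] S\PP  >  k=6
[2,7] S  <  k=5
[7,8] (S\(NP\N))\S  lex  "with"
[2,8] S\(NP\N)  <  k=7
[0,8] S  <  k=2

[0,8] S   <
  [0,2] NP\N   <
    [0,1] "cat" : N
    [1,2] "today" : (NP\N)\N
  [2,8] S\(NP\N)   <
    [2,7] S   <
      [2,5] PP   <
        [2,4] N   <
          [2,3] "gave" : S\NP
          [3,4] "that" : N\(S\NP)
        [4,5] "in" : PP\N
      [5,7] S\PP   >
        [5,6] "a" : (S\PP)/N
        [6,7] "slowly" : N
    [7,8] "with" : (S\(NP\N))\S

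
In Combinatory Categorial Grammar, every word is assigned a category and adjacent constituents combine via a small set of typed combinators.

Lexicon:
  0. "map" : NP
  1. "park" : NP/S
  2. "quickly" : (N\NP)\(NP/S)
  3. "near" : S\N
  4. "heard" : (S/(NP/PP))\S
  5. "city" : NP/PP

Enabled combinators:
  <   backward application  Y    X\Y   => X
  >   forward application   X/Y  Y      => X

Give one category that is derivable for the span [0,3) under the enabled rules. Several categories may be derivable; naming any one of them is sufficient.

N

[0,6] S   >
  [0,5] S/(NP/PP)   <
    [0,4] S   <
      [0,3] N   <
        [0,1] "map" : NP
        [1,3] N\NP   <
          [1,2] "park" : NP/S
          [2,3] "quickly" : (N\NP)\(NP/S)
      [3,4] "near" : S\N
    [4,5] "heard" : (S/(NP/PP))\S
  [5,6] "city" : NP/PP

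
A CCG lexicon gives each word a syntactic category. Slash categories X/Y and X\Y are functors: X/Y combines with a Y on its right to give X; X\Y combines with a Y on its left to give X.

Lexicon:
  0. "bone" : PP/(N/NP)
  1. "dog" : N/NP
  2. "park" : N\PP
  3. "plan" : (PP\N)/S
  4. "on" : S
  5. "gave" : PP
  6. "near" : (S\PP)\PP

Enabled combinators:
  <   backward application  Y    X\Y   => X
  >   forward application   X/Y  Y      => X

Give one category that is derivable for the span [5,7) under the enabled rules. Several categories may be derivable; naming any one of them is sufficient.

[0,7] S   <
  [0,5] PP   <
    [0,3] N   <
      [0,2] PP   >
        [0,1] "bone" : PP/(N/NP)
        [1,2] "dog" : N/NP
      [2,3] "park" : N\PP
    [3,5] PP\N   >
      [3,4] "plan" : (PP\N)/S
      [4,5] "on" : S
  [5,7] S\PP   <
    [5,6] "gave" : PP
    [6,7] "near" : (S\PP)\PP

S\PP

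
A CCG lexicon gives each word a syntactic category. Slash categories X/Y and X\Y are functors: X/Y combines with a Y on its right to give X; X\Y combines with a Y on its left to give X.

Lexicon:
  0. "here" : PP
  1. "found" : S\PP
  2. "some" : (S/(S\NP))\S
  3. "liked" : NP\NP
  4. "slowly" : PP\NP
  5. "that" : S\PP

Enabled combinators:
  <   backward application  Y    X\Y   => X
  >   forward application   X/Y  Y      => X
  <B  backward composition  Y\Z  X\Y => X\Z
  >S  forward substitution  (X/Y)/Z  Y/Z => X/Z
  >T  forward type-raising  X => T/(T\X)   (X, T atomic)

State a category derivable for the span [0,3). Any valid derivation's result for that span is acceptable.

[0,6] S   >
  [0,3] S/(S\NP)   <
    [0,2] S   <
      [0,1] "here" : PP
      [1,2] "found" : S\PP
    [2,3] "some" : (S/(S\NP))\S
  [3,6] S\NP   <B
    [3,4] "liked" : NP\NP
    [4,6] S\NP   <B
      [4,5] "slowly" : PP\NP
      [5,6] "that" : S\PP

S/(S\NP)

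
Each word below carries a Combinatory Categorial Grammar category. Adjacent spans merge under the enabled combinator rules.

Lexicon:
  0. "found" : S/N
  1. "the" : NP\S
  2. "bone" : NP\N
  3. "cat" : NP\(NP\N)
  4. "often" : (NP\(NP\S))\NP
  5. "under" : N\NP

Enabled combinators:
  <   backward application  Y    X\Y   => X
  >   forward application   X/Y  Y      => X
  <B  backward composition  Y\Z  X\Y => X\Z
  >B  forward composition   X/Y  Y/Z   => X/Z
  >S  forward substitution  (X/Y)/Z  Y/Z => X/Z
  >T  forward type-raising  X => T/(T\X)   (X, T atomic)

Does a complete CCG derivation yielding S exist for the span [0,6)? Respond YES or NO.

YES

[0,6] S   >
  [0,1] "found" : S/N
  [1,6] N   <
    [1,5] NP   <
      [1,2] "the" : NP\S
      [2,5] NP\(NP\S)   <
        [2,4] NP   <
          [2,3] "bone" : NP\N
          [3,4] "cat" : NP\(NP\N)
        [4,5] "often" : (NP\(NP\S))\NP
    [5,6] "under" : N\NP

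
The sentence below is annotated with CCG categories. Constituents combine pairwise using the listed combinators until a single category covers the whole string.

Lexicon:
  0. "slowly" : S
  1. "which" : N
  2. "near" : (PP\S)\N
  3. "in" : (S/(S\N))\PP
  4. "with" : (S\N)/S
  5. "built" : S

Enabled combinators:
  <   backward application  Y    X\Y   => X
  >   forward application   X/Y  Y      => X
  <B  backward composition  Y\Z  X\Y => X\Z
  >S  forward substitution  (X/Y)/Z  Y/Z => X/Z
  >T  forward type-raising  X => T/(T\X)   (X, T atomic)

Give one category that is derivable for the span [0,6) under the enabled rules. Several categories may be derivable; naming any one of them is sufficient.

[0,6] S   >
  [0,4] S/(S\N)   <
    [0,3] PP   <
      [0,1] "slowly" : S
      [1,3] PP\S   <
        [1,2] "which" : N
        [2,3] "near" : (PP\S)\N
    [3,4] "in" : (S/(S\N))\PP
  [4,6] S\N   >
    [4,5] "with" : (S\N)/S
    [5,6] "built" : S

S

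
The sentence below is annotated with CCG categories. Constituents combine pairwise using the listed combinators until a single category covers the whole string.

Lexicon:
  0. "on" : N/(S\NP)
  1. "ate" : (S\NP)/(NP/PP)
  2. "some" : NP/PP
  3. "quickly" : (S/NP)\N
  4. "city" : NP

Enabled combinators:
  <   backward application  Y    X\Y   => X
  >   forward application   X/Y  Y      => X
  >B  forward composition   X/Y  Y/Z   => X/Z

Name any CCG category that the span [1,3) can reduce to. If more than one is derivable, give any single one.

[0,5] S   >
  [0,4] S/NP   <
    [0,3] N   >
      [0,1] "on" : N/(S\NP)
      [1,3] S\NP   >
        [1,2] "ate" : (S\NP)/(NP/PP)
        [2,3] "some" : NP/PP
    [3,4] "quickly" : (S/NP)\N
  [4,5] "city" : NP

S\NP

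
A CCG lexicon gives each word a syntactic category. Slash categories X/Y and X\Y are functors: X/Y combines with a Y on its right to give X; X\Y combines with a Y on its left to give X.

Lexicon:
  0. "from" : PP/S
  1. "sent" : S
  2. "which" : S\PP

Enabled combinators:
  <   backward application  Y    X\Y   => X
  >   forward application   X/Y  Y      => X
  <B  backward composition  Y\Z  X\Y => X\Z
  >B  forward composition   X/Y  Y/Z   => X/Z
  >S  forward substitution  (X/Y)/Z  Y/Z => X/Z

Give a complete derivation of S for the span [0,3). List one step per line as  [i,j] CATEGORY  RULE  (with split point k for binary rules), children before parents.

[0,3] S   <
  [0,2] PP   >
    [0,1] "from" : PP/S
    [1,2] "sent" : S
  [2,3] "which" : S\PP

[0,1] PP/S  lex  "from"
[1,2] S  lex  "sent"
[0,2] PP  >  k=1
[2,3] S\PP  lex  "which"
[0,3] S  <  k=2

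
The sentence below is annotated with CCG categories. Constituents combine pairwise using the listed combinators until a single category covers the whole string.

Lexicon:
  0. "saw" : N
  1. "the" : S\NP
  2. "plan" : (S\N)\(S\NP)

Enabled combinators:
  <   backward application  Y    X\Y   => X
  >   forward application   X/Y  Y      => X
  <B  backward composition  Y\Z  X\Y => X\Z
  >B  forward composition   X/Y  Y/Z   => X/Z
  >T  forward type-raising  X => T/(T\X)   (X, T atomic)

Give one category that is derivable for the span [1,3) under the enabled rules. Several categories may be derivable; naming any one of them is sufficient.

S\N

[0,3] S   <
  [0,1] "saw" : N
  [1,3] S\N   <
    [1,2] "the" : S\NP
    [2,3] "plan" : (S\N)\(S\NP)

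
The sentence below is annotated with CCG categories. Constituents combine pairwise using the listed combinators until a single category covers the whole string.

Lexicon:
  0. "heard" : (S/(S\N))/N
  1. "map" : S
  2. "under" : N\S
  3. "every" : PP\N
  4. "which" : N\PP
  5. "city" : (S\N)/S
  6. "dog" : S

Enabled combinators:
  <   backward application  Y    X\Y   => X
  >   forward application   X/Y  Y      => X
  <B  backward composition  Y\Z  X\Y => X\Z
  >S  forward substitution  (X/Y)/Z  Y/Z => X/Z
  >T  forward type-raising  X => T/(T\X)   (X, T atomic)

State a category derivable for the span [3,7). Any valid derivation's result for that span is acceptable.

[0,7] S   >
  [0,3] S/(S\N)   >
    [0,1] "heard" : (S/(S\N))/N
    [1,3] N   <
      [1,2] "map" : S
      [2,3] "under" : N\S
  [3,7] S\N   <B
    [3,4] "every" : PP\N
    [4,7] S\PP   <B
      [4,5] "which" : N\PP
      [5,7] S\N   >
        [5,6] "city" : (S\N)/S
        [6,7] "dog" : S

S\N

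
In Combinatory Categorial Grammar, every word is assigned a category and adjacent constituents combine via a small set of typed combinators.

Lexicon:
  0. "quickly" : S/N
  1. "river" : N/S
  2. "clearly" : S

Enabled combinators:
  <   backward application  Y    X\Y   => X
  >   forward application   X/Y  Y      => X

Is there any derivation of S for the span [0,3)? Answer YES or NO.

[0,3] S   >
  [0,1] "quickly" : S/N
  [1,3] N   >
    [1,2] "river" : N/S
    [2,3] "clearly" : S

YES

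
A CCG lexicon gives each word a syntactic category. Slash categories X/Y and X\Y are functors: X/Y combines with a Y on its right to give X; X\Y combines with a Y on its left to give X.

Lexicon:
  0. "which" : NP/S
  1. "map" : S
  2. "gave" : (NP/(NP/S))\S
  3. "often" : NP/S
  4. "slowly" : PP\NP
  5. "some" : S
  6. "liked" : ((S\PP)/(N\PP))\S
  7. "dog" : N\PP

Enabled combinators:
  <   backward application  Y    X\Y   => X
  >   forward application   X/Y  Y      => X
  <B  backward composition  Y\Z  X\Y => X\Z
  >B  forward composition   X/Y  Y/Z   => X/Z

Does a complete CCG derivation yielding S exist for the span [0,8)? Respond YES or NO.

NO

NP/S S (NP/(NP/S))\S NP/S PP\NP S ((S\PP)/(N\PP))\S N\PP
CKY chart[0,8] = {NP}; S ∉ chart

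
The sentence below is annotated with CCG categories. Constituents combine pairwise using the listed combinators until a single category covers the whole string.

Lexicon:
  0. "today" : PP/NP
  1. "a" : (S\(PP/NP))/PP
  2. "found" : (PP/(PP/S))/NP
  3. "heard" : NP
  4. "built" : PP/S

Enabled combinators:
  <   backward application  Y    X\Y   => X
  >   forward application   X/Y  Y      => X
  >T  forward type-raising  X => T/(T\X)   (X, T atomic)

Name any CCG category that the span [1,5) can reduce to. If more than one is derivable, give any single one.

[0,5] S   <
  [0,1] "today" : PP/NP
  [1,5] S\(PP/NP)   >
    [1,2] "a" : (S\(PP/NP))/PP
    [2,5] PP   >
      [2,4] PP/(PP/S)   >
        [2,3] "found" : (PP/(PP/S))/NP
        [3,4] "heard" : NP
      [4,5] "built" : PP/S

S\(PP/NP)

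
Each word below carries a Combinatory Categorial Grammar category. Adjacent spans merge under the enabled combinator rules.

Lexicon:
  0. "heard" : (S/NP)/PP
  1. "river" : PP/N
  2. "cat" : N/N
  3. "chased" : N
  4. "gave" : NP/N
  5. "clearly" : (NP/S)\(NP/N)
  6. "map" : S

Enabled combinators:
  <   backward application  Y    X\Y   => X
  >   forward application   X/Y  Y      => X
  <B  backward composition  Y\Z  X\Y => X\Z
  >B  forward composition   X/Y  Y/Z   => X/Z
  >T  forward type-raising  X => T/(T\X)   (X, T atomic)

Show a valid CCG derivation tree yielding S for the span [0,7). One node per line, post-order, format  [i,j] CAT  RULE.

[0,1] (S/NP)/PP  lex  "heard"
[1,2] PP/N  lex  "river"
[2,3] N/N  lex  "cat"
[1,3] PP/N  >B  k=2
[3,4] N  lex  "chased"
[1,4] PP  >  k=3
[0,4] S/NP  >  k=1
[4,5] NP/N  lex  "gave"
[5,6] (NP/S)\(NP/N)  lex  "clearly"
[4,6] NP/S  <  k=5
[6,7] S  lex  "map"
[4,7] NP  >  k=6
[0,7] S  >  k=4

[0,7] S   >
  [0,4] S/NP   >
    [0,1] "heard" : (S/NP)/PP
    [1,4] PP   >
      [1,3] PP/N   >B
        [1,2] "river" : PP/N
        [2,3] "cat" : N/N
      [3,4] "chased" : N
  [4,7] NP   >
    [4,6] NP/S   <
      [4,5] "gave" : NP/N
      [5,6] "clearly" : (NP/S)\(NP/N)
    [6,7] "map" : S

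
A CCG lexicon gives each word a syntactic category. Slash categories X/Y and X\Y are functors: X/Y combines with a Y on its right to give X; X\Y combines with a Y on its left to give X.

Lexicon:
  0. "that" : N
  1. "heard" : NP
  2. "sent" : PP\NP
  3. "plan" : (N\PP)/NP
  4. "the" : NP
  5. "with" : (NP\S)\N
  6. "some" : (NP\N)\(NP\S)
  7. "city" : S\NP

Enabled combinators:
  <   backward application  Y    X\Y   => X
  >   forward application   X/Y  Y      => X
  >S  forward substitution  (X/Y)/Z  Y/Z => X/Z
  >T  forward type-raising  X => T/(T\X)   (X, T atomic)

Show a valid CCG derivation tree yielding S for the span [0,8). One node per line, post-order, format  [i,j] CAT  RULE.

[0,1] N  lex  "that"
[0,1] NP/(NP\N)  >T
[1,2] NP  lex  "heard"
[1,2] PP/(PP\NP)  >T
[2,3] PP\NP  lex  "sent"
[1,3] PP  >  k=2
[3,4] (N\PP)/NP  lex  "plan"
[4,5] NP  lex  "the"
[3,5] N\PP  >  k=4
[1,5] N  <  k=3
[5,6] (NP\S)\N  lex  "with"
[1,6] NP\S  <  k=5
[6,7] (NP\N)\(NP\S)  lex  "some"
[1,7] NP\N  <  k=6
[0,7] NP  >  k=1
[7,8] S\NP  lex  "city"
[0,8] S  <  k=7

[0,8] S   <
  [0,7] NP   >
    [0,1] NP/(NP\N)   >T
      [0,1] "that" : N
    [1,7] NP\N   <
      [1,6] NP\S   <
        [1,5] N   <
          [1,3] PP   >
            [1,2] PP/(PP\NP)   >T
              [1,2] "heard" : NP
            [2,3] "sent" : PP\NP
          [3,5] N\PP   >
            [3,4] "plan" : (N\PP)/NP
            [4,5] "the" : NP
        [5,6] "with" : (NP\S)\N
      [6,7] "some" : (NP\N)\(NP\S)
  [7,8] "city" : S\NP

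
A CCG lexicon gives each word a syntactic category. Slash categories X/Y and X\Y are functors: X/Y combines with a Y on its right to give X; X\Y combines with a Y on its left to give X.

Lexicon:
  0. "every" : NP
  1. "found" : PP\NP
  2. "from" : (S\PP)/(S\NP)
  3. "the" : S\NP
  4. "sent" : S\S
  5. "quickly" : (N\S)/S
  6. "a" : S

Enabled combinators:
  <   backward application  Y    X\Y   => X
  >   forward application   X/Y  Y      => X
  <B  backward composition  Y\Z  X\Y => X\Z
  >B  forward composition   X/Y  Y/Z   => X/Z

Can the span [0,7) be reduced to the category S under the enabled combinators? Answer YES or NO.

NP PP\NP (S\PP)/(S\NP) S\NP S\S (N\S)/S S
CKY chart[0,7] = {N}; S ∉ chart

NO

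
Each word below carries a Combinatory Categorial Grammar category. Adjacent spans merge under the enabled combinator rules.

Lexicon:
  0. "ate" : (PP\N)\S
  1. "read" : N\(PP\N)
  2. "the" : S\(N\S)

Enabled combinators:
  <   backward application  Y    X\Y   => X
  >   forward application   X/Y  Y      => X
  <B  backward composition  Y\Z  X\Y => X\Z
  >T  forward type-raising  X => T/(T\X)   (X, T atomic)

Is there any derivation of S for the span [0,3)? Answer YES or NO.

[0,3] S   <
  [0,2] N\S   <B
    [0,1] "ate" : (PP\N)\S
    [1,2] "read" : N\(PP\N)
  [2,3] "the" : S\(N\S)

YES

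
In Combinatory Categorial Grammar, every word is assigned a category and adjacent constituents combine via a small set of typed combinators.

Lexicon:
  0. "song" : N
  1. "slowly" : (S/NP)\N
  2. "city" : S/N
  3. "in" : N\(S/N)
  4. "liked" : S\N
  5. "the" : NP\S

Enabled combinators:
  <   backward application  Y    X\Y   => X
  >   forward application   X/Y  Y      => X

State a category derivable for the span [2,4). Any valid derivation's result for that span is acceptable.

[0,6] S   >
  [0,2] S/NP   <
    [0,1] "song" : N
    [1,2] "slowly" : (S/NP)\N
  [2,6] NP   <
    [2,5] S   <
      [2,4] N   <
        [2,3] "city" : S/N
        [3,4] "in" : N\(S/N)
      [4,5] "liked" : S\N
    [5,6] "the" : NP\S

N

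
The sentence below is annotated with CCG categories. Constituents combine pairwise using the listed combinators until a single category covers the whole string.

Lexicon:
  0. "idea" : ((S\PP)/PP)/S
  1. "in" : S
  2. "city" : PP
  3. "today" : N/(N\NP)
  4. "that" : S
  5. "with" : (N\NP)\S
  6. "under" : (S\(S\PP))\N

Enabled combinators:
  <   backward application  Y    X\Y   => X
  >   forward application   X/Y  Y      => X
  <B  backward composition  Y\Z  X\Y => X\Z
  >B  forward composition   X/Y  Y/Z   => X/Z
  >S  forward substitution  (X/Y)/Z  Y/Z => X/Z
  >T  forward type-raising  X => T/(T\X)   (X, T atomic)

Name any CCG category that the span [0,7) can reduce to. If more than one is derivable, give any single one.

[0,7] S   <
  [0,3] S\PP   >
    [0,2] (S\PP)/PP   >
      [0,1] "idea" : ((S\PP)/PP)/S
      [1,2] "in" : S
    [2,3] "city" : PP
  [3,7] S\(S\PP)   <
    [3,6] N   >
      [3,4] "today" : N/(N\NP)
      [4,6] N\NP   <
        [4,5] "that" : S
        [5,6] "with" : (N\NP)\S
    [6,7] "under" : (S\(S\PP))\N

S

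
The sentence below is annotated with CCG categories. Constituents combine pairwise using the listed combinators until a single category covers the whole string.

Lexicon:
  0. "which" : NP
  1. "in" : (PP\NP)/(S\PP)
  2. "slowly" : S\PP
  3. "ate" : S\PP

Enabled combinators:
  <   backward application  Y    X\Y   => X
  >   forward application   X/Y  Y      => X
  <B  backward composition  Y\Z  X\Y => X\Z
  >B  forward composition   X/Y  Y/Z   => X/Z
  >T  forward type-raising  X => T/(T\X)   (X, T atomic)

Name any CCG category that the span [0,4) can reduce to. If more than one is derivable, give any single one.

S

[0,4] S   <
  [0,1] "which" : NP
  [1,4] S\NP   <B
    [1,3] PP\NP   >
      [1,2] "in" : (PP\NP)/(S\PP)
      [2,3] "slowly" : S\PP
    [3,4] "ate" : S\PP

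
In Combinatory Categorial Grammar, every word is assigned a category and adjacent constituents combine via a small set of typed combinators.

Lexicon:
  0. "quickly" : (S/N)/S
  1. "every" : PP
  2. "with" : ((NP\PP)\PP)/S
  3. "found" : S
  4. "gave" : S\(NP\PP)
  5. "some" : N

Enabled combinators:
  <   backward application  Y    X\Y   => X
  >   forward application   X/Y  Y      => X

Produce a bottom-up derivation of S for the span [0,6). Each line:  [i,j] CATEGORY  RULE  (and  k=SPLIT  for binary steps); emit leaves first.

[0,1] (S/N)/S  lex  "quickly"
[1,2] PP  lex  "every"
[2,3] ((NP\PP)\PP)/S  lex  "with"
[3,4] S  lex  "found"
[2,4] (NP\PP)\PP  >  k=3
[1,4] NP\PP  <  k=2
[4,5] S\(NP\PP)  lex  "gave"
[1,5] S  <  k=4
[0,5] S/N  >  k=1
[5,6] N  lex  "some"
[0,6] S  >  k=5

[0,6] S   >
  [0,5] S/N   >
    [0,1] "quickly" : (S/N)/S
    [1,5] S   <
      [1,4] NP\PP   <
        [1,2] "every" : PP
        [2,4] (NP\PP)\PP   >
          [2,3] "with" : ((NP\PP)\PP)/S
          [3,4] "found" : S
      [4,5] "gave" : S\(NP\PP)
  [5,6] "some" : N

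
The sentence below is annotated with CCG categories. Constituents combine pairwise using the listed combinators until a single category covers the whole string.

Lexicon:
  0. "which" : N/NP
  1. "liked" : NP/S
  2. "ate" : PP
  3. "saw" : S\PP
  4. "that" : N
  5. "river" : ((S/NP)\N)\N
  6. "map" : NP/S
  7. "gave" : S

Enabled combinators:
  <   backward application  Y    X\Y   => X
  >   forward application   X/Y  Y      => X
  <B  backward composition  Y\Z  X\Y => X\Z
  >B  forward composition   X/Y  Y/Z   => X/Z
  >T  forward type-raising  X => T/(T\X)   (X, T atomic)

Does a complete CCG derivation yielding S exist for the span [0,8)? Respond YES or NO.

YES

[0,8] S   >
  [0,6] S/NP   <
    [0,4] N   >
      [0,2] N/S   >B
        [0,1] "which" : N/NP
        [1,2] "liked" : NP/S
      [2,4] S   >
        [2,3] S/(S\PP)   >T
          [2,3] "ate" : PP
        [3,4] "saw" : S\PP
    [4,6] (S/NP)\N   <
      [4,5] "that" : N
      [5,6] "river" : ((S/NP)\N)\N
  [6,8] NP   >
    [6,7] "map" : NP/S
    [7,8] "gave" : S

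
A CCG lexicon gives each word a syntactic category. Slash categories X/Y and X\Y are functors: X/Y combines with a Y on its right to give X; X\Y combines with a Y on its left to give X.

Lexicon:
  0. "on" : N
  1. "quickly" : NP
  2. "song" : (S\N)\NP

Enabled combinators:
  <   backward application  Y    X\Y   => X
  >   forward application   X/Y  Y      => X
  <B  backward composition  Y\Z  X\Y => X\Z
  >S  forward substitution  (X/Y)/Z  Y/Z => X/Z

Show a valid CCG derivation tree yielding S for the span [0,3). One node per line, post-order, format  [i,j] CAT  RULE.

[0,3] S   <
  [0,1] "on" : N
  [1,3] S\N   <
    [1,2] "quickly" : NP
    [2,3] "song" : (S\N)\NP

[0,1] N  lex  "on"
[1,2] NP  lex  "quickly"
[2,3] (S\N)\NP  lex  "song"
[1,3] S\N  <  k=2
[0,3] S  <  k=1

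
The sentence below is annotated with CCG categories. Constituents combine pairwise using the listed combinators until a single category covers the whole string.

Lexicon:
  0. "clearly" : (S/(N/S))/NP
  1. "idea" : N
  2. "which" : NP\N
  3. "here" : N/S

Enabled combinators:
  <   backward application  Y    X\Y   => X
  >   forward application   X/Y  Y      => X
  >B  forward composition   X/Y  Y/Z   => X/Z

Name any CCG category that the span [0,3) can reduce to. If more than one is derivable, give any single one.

S/(N/S)

[0,4] S   >
  [0,3] S/(N/S)   >
    [0,1] "clearly" : (S/(N/S))/NP
    [1,3] NP   <
      [1,2] "idea" : N
      [2,3] "which" : NP\N
  [3,4] "here" : N/S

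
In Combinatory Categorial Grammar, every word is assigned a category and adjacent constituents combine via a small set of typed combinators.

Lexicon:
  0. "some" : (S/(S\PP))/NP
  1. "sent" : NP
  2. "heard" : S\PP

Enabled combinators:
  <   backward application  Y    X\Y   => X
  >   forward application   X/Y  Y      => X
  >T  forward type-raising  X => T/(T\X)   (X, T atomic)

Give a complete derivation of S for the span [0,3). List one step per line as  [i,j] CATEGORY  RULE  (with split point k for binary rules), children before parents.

[0,1] (S/(S\PP))/NP  lex  "some"
[1,2] NP  lex  "sent"
[0,2] S/(S\PP)  >  k=1
[2,3] S\PP  lex  "heard"
[0,3] S  >  k=2

[0,3] S   >
  [0,2] S/(S\PP)   >
    [0,1] "some" : (S/(S\PP))/NP
    [1,2] "sent" : NP
  [2,3] "heard" : S\PP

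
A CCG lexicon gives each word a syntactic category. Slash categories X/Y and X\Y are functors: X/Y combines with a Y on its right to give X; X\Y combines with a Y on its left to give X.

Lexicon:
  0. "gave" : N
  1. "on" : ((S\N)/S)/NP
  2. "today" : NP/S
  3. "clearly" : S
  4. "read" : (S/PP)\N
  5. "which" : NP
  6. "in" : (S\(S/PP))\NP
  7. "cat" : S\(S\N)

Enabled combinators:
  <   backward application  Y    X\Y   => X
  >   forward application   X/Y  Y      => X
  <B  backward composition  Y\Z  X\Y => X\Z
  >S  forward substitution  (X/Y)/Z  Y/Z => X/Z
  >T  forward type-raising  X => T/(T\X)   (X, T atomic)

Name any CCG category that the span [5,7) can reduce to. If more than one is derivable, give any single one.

[0,8] S   >
  [0,1] S/(S\N)   >T
    [0,1] "gave" : N
  [1,8] S\N   >
    [1,4] (S\N)/S   >
      [1,2] "on" : ((S\N)/S)/NP
      [2,4] NP   >
        [2,3] "today" : NP/S
        [3,4] "clearly" : S
    [4,8] S   <
      [4,7] S\N   <B
        [4,5] "read" : (S/PP)\N
        [5,7] S\(S/PP)   <
          [5,6] "which" : NP
          [6,7] "in" : (S\(S/PP))\NP
      [7,8] "cat" : S\(S\N)

S\(S/PP)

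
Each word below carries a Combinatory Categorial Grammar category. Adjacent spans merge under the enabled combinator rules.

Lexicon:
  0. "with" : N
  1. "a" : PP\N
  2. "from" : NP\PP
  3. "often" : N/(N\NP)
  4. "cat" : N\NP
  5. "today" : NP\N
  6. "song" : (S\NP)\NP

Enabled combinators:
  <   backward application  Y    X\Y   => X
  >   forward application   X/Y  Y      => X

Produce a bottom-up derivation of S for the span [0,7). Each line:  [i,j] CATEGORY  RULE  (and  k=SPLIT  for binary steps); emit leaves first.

[0,1] N  lex  "with"
[1,2] PP\N  lex  "a"
[0,2] PP  <  k=1
[2,3] NP\PP  lex  "from"
[0,3] NP  <  k=2
[3,4] N/(N\NP)  lex  "often"
[4,5] N\NP  lex  "cat"
[3,5] N  >  k=4
[5,6] NP\N  lex  "today"
[3,6] NP  <  k=5
[6,7] (S\NP)\NP  lex  "song"
[3,7] S\NP  <  k=6
[0,7] S  <  k=3

[0,7] S   <
  [0,3] NP   <
    [0,2] PP   <
      [0,1] "with" : N
      [1,2] "a" : PP\N
    [2,3] "from" : NP\PP
  [3,7] S\NP   <
    [3,6] NP   <
      [3,5] N   >
        [3,4] "often" : N/(N\NP)
        [4,5] "cat" : N\NP
      [5,6] "today" : NP\N
    [6,7] "song" : (S\NP)\NP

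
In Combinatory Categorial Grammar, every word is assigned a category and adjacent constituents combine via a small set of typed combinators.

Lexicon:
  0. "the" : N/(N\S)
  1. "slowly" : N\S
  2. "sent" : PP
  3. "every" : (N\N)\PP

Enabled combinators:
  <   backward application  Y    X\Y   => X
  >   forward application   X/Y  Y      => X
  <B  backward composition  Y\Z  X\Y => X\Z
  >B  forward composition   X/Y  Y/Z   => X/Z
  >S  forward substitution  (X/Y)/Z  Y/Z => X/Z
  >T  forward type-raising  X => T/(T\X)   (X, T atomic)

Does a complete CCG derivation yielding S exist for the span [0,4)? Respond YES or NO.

NO

N/(N\S) N\S PP (N\N)\PP
CKY chart[0,4] = {N, N/(N\N), NP/(NP\N), PP/(PP\N), S/(S\N)}; S ∉ chart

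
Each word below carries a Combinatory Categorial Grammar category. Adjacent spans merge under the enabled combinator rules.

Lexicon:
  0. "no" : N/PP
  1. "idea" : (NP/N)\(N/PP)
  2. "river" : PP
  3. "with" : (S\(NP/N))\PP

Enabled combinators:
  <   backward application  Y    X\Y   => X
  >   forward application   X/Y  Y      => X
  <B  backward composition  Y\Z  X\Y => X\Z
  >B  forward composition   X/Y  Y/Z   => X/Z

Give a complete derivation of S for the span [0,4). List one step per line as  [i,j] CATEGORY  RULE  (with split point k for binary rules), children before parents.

[0,1] N/PP  lex  "no"
[1,2] (NP/N)\(N/PP)  lex  "idea"
[0,2] NP/N  <  k=1
[2,3] PP  lex  "river"
[3,4] (S\(NP/N))\PP  lex  "with"
[2,4] S\(NP/N)  <  k=3
[0,4] S  <  k=2

[0,4] S   <
  [0,2] NP/N   <
    [0,1] "no" : N/PP
    [1,2] "idea" : (NP/N)\(N/PP)
  [2,4] S\(NP/N)   <
    [2,3] "river" : PP
    [3,4] "with" : (S\(NP/N))\PP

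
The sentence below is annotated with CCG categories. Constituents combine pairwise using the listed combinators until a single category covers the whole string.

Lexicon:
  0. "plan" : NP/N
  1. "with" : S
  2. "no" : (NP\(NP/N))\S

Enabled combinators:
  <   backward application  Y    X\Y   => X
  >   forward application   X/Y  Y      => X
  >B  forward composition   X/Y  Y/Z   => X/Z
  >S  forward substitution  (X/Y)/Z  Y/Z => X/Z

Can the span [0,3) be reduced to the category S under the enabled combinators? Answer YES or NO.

NP/N S (NP\(NP/N))\S
CKY chart[0,3] = {NP}; S ∉ chart

NO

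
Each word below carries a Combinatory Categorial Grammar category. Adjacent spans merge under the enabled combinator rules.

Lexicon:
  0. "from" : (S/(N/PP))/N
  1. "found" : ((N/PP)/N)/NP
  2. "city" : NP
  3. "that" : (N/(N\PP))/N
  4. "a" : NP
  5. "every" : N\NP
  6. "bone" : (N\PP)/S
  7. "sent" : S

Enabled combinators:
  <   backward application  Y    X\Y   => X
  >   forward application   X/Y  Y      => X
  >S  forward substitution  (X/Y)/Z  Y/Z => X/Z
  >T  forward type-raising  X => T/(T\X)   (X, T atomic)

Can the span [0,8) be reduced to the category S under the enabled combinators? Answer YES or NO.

YES

[0,8] S   >
  [0,3] S/N   >S
    [0,1] "from" : (S/(N/PP))/N
    [1,3] (N/PP)/N   >
      [1,2] "found" : ((N/PP)/N)/NP
      [2,3] "city" : NP
  [3,8] N   >
    [3,6] N/(N\PP)   >
      [3,4] "that" : (N/(N\PP))/N
      [4,6] N   <
        [4,5] "a" : NP
        [5,6] "every" : N\NP
    [6,8] N\PP   >
      [6,7] "bone" : (N\PP)/S
      [7,8] "sent" : S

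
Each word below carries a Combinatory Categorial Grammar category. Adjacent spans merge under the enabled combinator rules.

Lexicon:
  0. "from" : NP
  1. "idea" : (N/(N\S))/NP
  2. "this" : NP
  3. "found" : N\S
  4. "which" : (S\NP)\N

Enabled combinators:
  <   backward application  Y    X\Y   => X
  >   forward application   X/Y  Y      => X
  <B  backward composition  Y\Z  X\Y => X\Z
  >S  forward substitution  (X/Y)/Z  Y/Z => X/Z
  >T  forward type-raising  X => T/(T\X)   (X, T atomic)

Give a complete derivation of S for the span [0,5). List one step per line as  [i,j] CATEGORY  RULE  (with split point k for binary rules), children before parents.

[0,5] S   >
  [0,1] S/(S\NP)   >T
    [0,1] "from" : NP
  [1,5] S\NP   <
    [1,4] N   >
      [1,3] N/(N\S)   >
        [1,2] "idea" : (N/(N\S))/NP
        [2,3] "this" : NP
      [3,4] "found" : N\S
    [4,5] "which" : (S\NP)\N

[0,1] NP  lex  "from"
[0,1] S/(S\NP)  >T
[1,2] (N/(N\S))/NP  lex  "idea"
[2,3] NP  lex  "this"
[1,3] N/(N\S)  >  k=2
[3,4] N\S  lex  "found"
[1,4] N  >  k=3
[4,5] (S\NP)\N  lex  "which"
[1,5] S\NP  <  k=4
[0,5] S  >  k=1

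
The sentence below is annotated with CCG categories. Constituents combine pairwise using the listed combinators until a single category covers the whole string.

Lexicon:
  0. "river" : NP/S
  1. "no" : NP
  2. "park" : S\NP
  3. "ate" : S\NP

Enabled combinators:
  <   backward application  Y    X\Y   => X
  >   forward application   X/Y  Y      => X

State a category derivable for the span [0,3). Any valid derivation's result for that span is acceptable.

NP

[0,4] S   <
  [0,3] NP   >
    [0,1] "river" : NP/S
    [1,3] S   <
      [1,2] "no" : NP
      [2,3] "park" : S\NP
  [3,4] "ate" : S\NP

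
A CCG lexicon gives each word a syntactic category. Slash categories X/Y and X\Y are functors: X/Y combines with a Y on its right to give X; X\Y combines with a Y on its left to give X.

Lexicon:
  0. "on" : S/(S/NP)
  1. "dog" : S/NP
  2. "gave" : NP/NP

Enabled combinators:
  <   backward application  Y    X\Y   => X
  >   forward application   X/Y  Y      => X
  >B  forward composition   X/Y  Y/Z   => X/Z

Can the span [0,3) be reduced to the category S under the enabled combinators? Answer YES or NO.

[0,3] S   >
  [0,1] "on" : S/(S/NP)
  [1,3] S/NP   >B
    [1,2] "dog" : S/NP
    [2,3] "gave" : NP/NP

YES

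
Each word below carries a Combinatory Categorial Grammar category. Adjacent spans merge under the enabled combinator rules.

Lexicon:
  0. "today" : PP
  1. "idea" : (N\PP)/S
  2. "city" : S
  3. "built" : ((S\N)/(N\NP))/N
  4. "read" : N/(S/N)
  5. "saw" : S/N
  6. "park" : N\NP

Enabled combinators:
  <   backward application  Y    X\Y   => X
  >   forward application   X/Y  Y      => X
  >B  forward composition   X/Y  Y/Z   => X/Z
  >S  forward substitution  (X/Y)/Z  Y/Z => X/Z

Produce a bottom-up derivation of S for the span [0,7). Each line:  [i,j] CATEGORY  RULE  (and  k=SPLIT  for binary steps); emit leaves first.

[0,7] S   <
  [0,3] N   <
    [0,1] "today" : PP
    [1,3] N\PP   >
      [1,2] "idea" : (N\PP)/S
      [2,3] "city" : S
  [3,7] S\N   >
    [3,6] (S\N)/(N\NP)   >
      [3,4] "built" : ((S\N)/(N\NP))/N
      [4,6] N   >
        [4,5] "read" : N/(S/N)
        [5,6] "saw" : S/N
    [6,7] "park" : N\NP

[0,1] PP  lex  "today"
[1,2] (N\PP)/S  lex  "idea"
[2,3] S  lex  "city"
[1,3] N\PP  >  k=2
[0,3] N  <  k=1
[3,4] ((S\N)/(N\NP))/N  lex  "built"
[4,5] N/(S/N)  lex  "read"
[5,6] S/N  lex  "saw"
[4,6] N  >  k=5
[3,6] (S\N)/(N\NP)  >  k=4
[6,7] N\NP  lex  "park"
[3,7] S\N  >  k=6
[0,7] S  <  k=3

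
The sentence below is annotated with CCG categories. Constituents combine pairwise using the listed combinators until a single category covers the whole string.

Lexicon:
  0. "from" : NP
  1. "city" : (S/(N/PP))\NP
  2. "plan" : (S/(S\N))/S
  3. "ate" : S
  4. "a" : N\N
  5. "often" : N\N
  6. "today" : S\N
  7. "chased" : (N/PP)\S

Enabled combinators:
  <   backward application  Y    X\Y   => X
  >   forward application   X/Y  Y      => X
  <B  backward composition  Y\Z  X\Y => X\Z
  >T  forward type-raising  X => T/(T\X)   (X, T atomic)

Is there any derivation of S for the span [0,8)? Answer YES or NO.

[0,8] S   >
  [0,2] S/(N/PP)   <
    [0,1] "from" : NP
    [1,2] "city" : (S/(N/PP))\NP
  [2,8] N/PP   <
    [2,7] S   >
      [2,4] S/(S\N)   >
        [2,3] "plan" : (S/(S\N))/S
        [3,4] "ate" : S
      [4,7] S\N   <B
        [4,5] "a" : N\N
        [5,7] S\N   <B
          [5,6] "often" : N\N
          [6,7] "today" : S\N
    [7,8] "chased" : (N/PP)\S

YES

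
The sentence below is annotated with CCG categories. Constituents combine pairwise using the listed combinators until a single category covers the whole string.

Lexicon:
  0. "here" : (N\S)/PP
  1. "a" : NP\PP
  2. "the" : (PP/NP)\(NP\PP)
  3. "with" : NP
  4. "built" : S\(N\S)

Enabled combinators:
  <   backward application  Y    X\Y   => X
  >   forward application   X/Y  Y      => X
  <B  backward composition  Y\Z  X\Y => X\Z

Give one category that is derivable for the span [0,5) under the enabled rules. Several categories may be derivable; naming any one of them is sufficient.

S

[0,5] S   <
  [0,4] N\S   >
    [0,1] "here" : (N\S)/PP
    [1,4] PP   >
      [1,3] PP/NP   <
        [1,2] "a" : NP\PP
        [2,3] "the" : (PP/NP)\(NP\PP)
      [3,4] "with" : NP
  [4,5] "built" : S\(N\S)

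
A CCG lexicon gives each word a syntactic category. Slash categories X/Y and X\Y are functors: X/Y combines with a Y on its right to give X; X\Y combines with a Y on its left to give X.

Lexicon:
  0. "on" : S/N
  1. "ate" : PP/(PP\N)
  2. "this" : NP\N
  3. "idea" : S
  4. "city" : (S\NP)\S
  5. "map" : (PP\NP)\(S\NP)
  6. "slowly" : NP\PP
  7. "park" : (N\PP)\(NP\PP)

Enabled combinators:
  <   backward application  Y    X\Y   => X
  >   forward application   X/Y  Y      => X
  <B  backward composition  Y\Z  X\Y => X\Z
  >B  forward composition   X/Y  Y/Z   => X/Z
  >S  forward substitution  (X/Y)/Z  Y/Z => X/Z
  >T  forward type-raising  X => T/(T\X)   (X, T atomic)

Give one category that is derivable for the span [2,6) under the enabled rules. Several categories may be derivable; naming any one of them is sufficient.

PP\N

[0,8] S   >
  [0,1] "on" : S/N
  [1,8] N   <
    [1,6] PP   >
      [1,2] "ate" : PP/(PP\N)
      [2,6] PP\N   <B
        [2,3] "this" : NP\N
        [3,6] PP\NP   <
          [3,5] S\NP   <
            [3,4] "idea" : S
            [4,5] "city" : (S\NP)\S
          [5,6] "map" : (PP\NP)\(S\NP)
    [6,8] N\PP   <
      [6,7] "slowly" : NP\PP
      [7,8] "park" : (N\PP)\(NP\PP)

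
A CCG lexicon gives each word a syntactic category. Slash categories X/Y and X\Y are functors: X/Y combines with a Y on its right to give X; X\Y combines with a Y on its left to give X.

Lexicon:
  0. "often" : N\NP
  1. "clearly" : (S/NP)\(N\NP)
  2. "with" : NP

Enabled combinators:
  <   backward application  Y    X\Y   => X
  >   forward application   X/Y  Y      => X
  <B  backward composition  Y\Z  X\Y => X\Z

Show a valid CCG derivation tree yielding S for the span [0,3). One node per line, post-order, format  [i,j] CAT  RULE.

[0,3] S   >
  [0,2] S/NP   <
    [0,1] "often" : N\NP
    [1,2] "clearly" : (S/NP)\(N\NP)
  [2,3] "with" : NP

[0,1] N\NP  lex  "often"
[1,2] (S/NP)\(N\NP)  lex  "clearly"
[0,2] S/NP  <  k=1
[2,3] NP  lex  "with"
[0,3] S  >  k=2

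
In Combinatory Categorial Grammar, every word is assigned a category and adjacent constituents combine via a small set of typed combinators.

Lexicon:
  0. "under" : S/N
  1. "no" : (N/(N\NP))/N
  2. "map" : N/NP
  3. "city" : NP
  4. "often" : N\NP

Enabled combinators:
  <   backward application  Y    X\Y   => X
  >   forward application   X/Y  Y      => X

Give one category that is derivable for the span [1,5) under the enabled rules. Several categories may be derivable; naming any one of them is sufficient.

N

[0,5] S   >
  [0,1] "under" : S/N
  [1,5] N   >
    [1,4] N/(N\NP)   >
      [1,2] "no" : (N/(N\NP))/N
      [2,4] N   >
        [2,3] "map" : N/NP
        [3,4] "city" : NP
    [4,5] "often" : N\NP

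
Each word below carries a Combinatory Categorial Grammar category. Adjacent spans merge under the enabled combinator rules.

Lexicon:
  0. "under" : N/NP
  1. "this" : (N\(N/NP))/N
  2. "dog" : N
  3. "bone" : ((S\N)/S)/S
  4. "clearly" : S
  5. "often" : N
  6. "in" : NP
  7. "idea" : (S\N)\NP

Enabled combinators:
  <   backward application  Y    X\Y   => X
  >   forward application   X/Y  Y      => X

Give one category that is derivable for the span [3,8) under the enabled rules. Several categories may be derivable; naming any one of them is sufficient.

[0,8] S   <
  [0,3] N   <
    [0,1] "under" : N/NP
    [1,3] N\(N/NP)   >
      [1,2] "this" : (N\(N/NP))/N
      [2,3] "dog" : N
  [3,8] S\N   >
    [3,5] (S\N)/S   >
      [3,4] "bone" : ((S\N)/S)/S
      [4,5] "clearly" : S
    [5,8] S   <
      [5,6] "often" : N
      [6,8] S\N   <
        [6,7] "in" : NP
        [7,8] "idea" : (S\N)\NP

S\N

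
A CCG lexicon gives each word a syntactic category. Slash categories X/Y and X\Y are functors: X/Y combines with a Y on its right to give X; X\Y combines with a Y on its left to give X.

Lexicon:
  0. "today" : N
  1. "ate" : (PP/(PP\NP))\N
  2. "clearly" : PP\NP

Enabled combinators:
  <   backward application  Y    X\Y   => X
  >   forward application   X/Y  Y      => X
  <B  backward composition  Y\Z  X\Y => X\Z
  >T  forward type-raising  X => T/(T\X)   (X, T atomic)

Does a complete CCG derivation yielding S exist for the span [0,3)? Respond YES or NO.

NO

N (PP/(PP\NP))\N PP\NP
CKY chart[0,3] = {N/(N\PP), NP/(NP\PP), PP, PP/(PP\PP), S/(S\PP)}; S ∉ chart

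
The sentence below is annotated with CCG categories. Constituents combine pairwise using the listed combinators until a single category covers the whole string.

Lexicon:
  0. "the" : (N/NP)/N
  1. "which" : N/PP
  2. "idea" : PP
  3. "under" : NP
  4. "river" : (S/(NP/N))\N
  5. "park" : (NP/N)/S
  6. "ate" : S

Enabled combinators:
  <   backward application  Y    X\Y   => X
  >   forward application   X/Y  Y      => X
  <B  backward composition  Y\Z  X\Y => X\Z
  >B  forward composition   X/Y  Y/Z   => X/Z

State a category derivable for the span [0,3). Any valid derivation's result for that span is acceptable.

[0,7] S   >
  [0,5] S/(NP/N)   <
    [0,4] N   >
      [0,3] N/NP   >
        [0,1] "the" : (N/NP)/N
        [1,3] N   >
          [1,2] "which" : N/PP
          [2,3] "idea" : PP
      [3,4] "under" : NP
    [4,5] "river" : (S/(NP/N))\N
  [5,7] NP/N   >
    [5,6] "park" : (NP/N)/S
    [6,7] "ate" : S

N/NP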